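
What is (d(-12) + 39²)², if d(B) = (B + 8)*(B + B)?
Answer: 2614689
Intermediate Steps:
d(B) = 2*B*(8 + B) (d(B) = (8 + B)*(2*B) = 2*B*(8 + B))
(d(-12) + 39²)² = (2*(-12)*(8 - 12) + 39²)² = (2*(-12)*(-4) + 1521)² = (96 + 1521)² = 1617² = 2614689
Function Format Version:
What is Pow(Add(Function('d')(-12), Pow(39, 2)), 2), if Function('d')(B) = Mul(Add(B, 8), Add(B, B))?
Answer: 2614689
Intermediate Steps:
Function('d')(B) = Mul(2, B, Add(8, B)) (Function('d')(B) = Mul(Add(8, B), Mul(2, B)) = Mul(2, B, Add(8, B)))
Pow(Add(Function('d')(-12), Pow(39, 2)), 2) = Pow(Add(Mul(2, -12, Add(8, -12)), Pow(39, 2)), 2) = Pow(Add(Mul(2, -12, -4), 1521), 2) = Pow(Add(96, 1521), 2) = Pow(1617, 2) = 2614689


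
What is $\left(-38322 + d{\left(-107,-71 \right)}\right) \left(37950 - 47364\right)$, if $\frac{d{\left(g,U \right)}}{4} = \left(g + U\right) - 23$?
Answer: $368332164$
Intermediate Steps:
$d{\left(g,U \right)} = -92 + 4 U + 4 g$ ($d{\left(g,U \right)} = 4 \left(\left(g + U\right) - 23\right) = 4 \left(\left(U + g\right) - 23\right) = 4 \left(-23 + U + g\right) = -92 + 4 U + 4 g$)
$\left(-38322 + d{\left(-107,-71 \right)}\right) \left(37950 - 47364\right) = \left(-38322 + \left(-92 + 4 \left(-71\right) + 4 \left(-107\right)\right)\right) \left(37950 - 47364\right) = \left(-38322 - 804\right) \left(-9414\right) = \left(-39126\right) \left(-9414\right) = 368332164$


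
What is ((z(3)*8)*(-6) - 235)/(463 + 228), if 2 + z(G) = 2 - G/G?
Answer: -187/691 ≈ -0.27062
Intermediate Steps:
z(G) = -1 (z(G) = -2 + (2 - G/G) = -2 + (2 - 1*1) = -2 + (2 - 1) = -2 + 1 = -1)
((z(3)*8)*(-6) - 235)/(463 + 228) = (-1*8*(-6) - 235)/(463 + 228) = (-8*(-6) - 235)/691 = (48 - 235)*(1/691) = -187*1/691 = -187/691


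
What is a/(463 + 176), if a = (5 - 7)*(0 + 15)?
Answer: -10/213 ≈ -0.046948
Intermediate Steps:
a = -30 (a = -2*15 = -30)
a/(463 + 176) = -30/(463 + 176) = -30/639 = -30*1/639 = -10/213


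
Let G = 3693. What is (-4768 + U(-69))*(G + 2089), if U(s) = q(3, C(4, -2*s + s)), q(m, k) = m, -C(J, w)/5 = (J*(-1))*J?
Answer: -27551230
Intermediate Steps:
C(J, w) = 5*J**2 (C(J, w) = -5*J*(-1)*J = -5*(-J)*J = -(-5)*J**2 = 5*J**2)
U(s) = 3
(-4768 + U(-69))*(G + 2089) = (-4768 + 3)*(3693 + 2089) = -4765*5782 = -27551230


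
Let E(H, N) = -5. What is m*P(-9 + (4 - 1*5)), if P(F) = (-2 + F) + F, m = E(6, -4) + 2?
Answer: 66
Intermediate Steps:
m = -3 (m = -5 + 2 = -3)
P(F) = -2 + 2*F
m*P(-9 + (4 - 1*5)) = -3*(-2 + 2*(-9 + (4 - 1*5))) = -3*(-2 + 2*(-9 + (4 - 5))) = -3*(-2 + 2*(-9 - 1)) = -3*(-2 + 2*(-10)) = -3*(-2 - 20) = -3*(-22) = 66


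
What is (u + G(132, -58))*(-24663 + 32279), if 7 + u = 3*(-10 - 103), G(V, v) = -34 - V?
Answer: -3899392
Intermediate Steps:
u = -346 (u = -7 + 3*(-10 - 103) = -7 + 3*(-113) = -7 - 339 = -346)
(u + G(132, -58))*(-24663 + 32279) = (-346 + (-34 - 1*132))*(-24663 + 32279) = (-346 + (-34 - 132))*7616 = (-346 - 166)*7616 = -512*7616 = -3899392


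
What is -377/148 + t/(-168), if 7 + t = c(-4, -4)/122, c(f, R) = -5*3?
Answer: -1899595/758352 ≈ -2.5049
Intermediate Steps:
c(f, R) = -15
t = -869/122 (t = -7 - 15/122 = -869/122 ≈ -7.1229)
-377/148 + t/(-168) = -377/148 - 869/122/(-168) = -377*1/148 - 869/122*(-1/168) = -377/148 + 869/20496 = -1899595/758352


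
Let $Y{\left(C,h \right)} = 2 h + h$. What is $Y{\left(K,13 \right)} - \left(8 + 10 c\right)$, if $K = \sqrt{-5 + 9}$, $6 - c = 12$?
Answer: $91$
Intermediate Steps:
$c = -6$ ($c = 6 - 12 = -6$)
$K = 2$ ($K = \sqrt{4} = 2$)
$Y{\left(C,h \right)} = 3 h$
$Y{\left(K,13 \right)} - \left(8 + 10 c\right) = 3 \cdot 13 - \left(8 + 10 \left(-6\right)\right) = 39 - \left(8 - 60\right) = 39 - -52 = 39 + 52 = 91$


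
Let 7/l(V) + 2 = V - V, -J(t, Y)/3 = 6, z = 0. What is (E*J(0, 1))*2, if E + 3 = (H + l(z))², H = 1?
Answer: -117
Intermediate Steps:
J(t, Y) = -18 (J(t, Y) = -3*6 = -18)
l(V) = -7/2 (l(V) = 7/(-2 + (V - V)) = 7/(-2 + 0) = 7/(-2) = 7*(-½) = -7/2)
E = 13/4 (E = -3 + (1 - 7/2)² = -3 + (-5/2)² = -3 + 25/4 = 13/4 ≈ 3.2500)
(E*J(0, 1))*2 = ((13/4)*(-18))*2 = -117/2*2 = -117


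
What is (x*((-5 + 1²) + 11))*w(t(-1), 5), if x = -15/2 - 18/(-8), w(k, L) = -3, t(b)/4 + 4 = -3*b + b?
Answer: 441/4 ≈ 110.25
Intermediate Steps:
t(b) = -16 - 8*b (t(b) = -16 + 4*(-3*b + b) = -16 + 4*(-2*b) = -16 - 8*b)
x = -21/4 (x = -15*½ - 18*(-⅛) = -15/2 + 9/4 = -21/4 ≈ -5.2500)
(x*((-5 + 1²) + 11))*w(t(-1), 5) = -21*((-5 + 1²) + 11)/4*(-3) = -21*((-5 + 1) + 11)/4*(-3) = -21*(-4 + 11)/4*(-3) = -21/4*7*(-3) = -147/4*(-3) = 441/4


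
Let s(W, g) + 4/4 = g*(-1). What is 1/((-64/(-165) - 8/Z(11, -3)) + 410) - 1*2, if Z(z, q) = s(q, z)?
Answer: -45161/22608 ≈ -1.9976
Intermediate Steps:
s(W, g) = -1 - g (s(W, g) = -1 + g*(-1) = -1 - g)
Z(z, q) = -1 - z
1/((-64/(-165) - 8/Z(11, -3)) + 410) - 1*2 = 1/((-64/(-165) - 8/(-1 - 1*11)) + 410) - 1*2 = 1/((-64*(-1/165) - 8/(-1 - 11)) + 410) - 2 = 1/((64/165 - 8/(-12)) + 410) - 2 = 1/((64/165 - 8*(-1/12)) + 410) - 2 = 1/((64/165 + ⅔) + 410) - 2 = 1/(58/55 + 410) - 2 = 1/(22608/55) - 2 = 55/22608 - 2 = -45161/22608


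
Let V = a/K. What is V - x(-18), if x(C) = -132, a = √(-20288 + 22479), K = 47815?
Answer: 132 + √2191/47815 ≈ 132.00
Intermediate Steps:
a = √2191 ≈ 46.808
V = √2191/47815 ≈ 0.00097894
V - x(-18) = √2191/47815 - 1*(-132) = √2191/47815 + 132 = 132 + √2191/47815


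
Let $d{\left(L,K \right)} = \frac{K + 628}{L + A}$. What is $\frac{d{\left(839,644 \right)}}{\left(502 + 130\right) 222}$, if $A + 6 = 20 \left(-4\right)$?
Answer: $\frac{53}{4402038} \approx 1.204 \cdot 10^{-5}$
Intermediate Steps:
$A = -86$ ($A = -6 + 20 \left(-4\right) = -6 - 80 = -86$)
$d{\left(L,K \right)} = \frac{628 + K}{-86 + L}$ ($d{\left(L,K \right)} = \frac{K + 628}{L - 86} = \frac{628 + K}{-86 + L}$)
$\frac{d{\left(839,644 \right)}}{\left(502 + 130\right) 222} = \frac{\frac{1}{-86 + 839} \left(628 + 644\right)}{\left(502 + 130\right) 222} = \frac{\frac{1}{753} \cdot 1272}{632 \cdot 222} = \frac{\frac{1}{753} \cdot 1272}{140304} = \frac{424}{251} \cdot \frac{1}{140304} = \frac{53}{4402038}$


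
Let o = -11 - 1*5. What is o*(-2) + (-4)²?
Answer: 48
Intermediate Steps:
o = -16 (o = -11 - 5 = -16)
o*(-2) + (-4)² = -16*(-2) + (-4)² = 32 + 16 = 48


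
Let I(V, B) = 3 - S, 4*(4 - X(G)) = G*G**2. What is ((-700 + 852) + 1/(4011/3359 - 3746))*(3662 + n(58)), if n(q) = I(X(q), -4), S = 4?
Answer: 6999739365717/12578803 ≈ 5.5647e+5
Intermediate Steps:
X(G) = 4 - G**3/4 (X(G) = 4 - G*G**2/4 = 4 - G**3/4)
I(V, B) = -1 (I(V, B) = 3 - 1*4 = 3 - 4 = -1)
n(q) = -1
((-700 + 852) + 1/(4011/3359 - 3746))*(3662 + n(58)) = ((-700 + 852) + 1/(4011/3359 - 3746))*(3662 - 1) = (152 + 1/(4011*(1/3359) - 3746))*3661 = (152 + 1/(4011/3359 - 3746))*3661 = (152 + 1/(-12578803/3359))*3661 = (152 - 3359/12578803)*3661 = (1911974697/12578803)*3661 = 6999739365717/12578803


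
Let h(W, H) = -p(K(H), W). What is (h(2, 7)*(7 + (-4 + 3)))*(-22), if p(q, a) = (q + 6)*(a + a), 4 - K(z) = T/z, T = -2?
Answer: 38016/7 ≈ 5430.9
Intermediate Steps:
K(z) = 4 + 2/z (K(z) = 4 - (-2)/z = 4 + 2/z)
p(q, a) = 2*a*(6 + q) (p(q, a) = (6 + q)*(2*a) = 2*a*(6 + q))
h(W, H) = -2*W*(10 + 2/H) (h(W, H) = -2*W*(6 + (4 + 2/H)) = -2*W*(10 + 2/H))
(h(2, 7)*(7 + (-4 + 3)))*(-22) = ((-20*2 - 4*2/7)*(7 + (-4 + 3)))*(-22) = ((-40 - 4*2*⅐)*(7 - 1))*(-22) = ((-40 - 8/7)*6)*(-22) = -288/7*6*(-22) = -1728/7*(-22) = 38016/7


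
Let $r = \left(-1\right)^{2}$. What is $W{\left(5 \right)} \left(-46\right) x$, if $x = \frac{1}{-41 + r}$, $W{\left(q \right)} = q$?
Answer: $\frac{23}{4} \approx 5.75$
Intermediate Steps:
$r = 1$
$x = - \frac{1}{40}$ ($x = \frac{1}{-41 + 1} = \frac{1}{-40} = - \frac{1}{40} \approx -0.025$)
$W{\left(5 \right)} \left(-46\right) x = 5 \left(-46\right) \left(- \frac{1}{40}\right) = \left(-230\right) \left(- \frac{1}{40}\right) = \frac{23}{4}$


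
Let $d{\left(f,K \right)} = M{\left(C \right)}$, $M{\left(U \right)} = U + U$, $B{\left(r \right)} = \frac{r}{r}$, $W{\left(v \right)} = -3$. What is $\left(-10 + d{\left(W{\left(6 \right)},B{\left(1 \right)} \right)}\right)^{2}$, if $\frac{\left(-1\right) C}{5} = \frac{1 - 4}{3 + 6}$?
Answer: $\frac{400}{9} \approx 44.444$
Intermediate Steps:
$B{\left(r \right)} = 1$
$C = \frac{5}{3}$ ($C = - 5 \frac{1 - 4}{3 + 6} = - 5 \left(- \frac{3}{9}\right) = - 5 \left(\left(-3\right) \frac{1}{9}\right) = \left(-5\right) \left(- \frac{1}{3}\right) = \frac{5}{3} \approx 1.6667$)
$M{\left(U \right)} = 2 U$
$d{\left(f,K \right)} = \frac{10}{3}$ ($d{\left(f,K \right)} = 2 \cdot \frac{5}{3} = \frac{10}{3}$)
$\left(-10 + d{\left(W{\left(6 \right)},B{\left(1 \right)} \right)}\right)^{2} = \left(-10 + \frac{10}{3}\right)^{2} = \left(- \frac{20}{3}\right)^{2} = \frac{400}{9}$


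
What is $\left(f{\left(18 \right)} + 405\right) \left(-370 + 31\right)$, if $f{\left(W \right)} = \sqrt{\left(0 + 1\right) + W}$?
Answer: $-137295 - 339 \sqrt{19} \approx -1.3877 \cdot 10^{5}$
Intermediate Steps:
$f{\left(W \right)} = \sqrt{1 + W}$
$\left(f{\left(18 \right)} + 405\right) \left(-370 + 31\right) = \left(\sqrt{1 + 18} + 405\right) \left(-370 + 31\right) = \left(\sqrt{19} + 405\right) \left(-339\right) = \left(405 + \sqrt{19}\right) \left(-339\right) = -137295 - 339 \sqrt{19}$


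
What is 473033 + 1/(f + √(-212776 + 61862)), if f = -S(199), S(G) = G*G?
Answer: 741900281229194/1568390115 - I*√150914/1568390115 ≈ 4.7303e+5 - 2.4769e-7*I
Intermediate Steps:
S(G) = G²
f = -39601 (f = -1*199² = -1*39601 = -39601)
473033 + 1/(f + √(-212776 + 61862)) = 473033 + 1/(-39601 + √(-212776 + 61862)) = 473033 + 1/(-39601 + √(-150914)) = 473033 + 1/(-39601 + I*√150914)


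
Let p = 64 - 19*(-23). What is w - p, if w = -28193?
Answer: -28694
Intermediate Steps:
p = 501 (p = 64 + 437 = 501)
w - p = -28193 - 1*501 = -28193 - 501 = -28694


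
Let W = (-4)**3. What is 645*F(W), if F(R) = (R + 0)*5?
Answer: -206400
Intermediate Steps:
W = -64
F(R) = 5*R (F(R) = R*5 = 5*R)
645*F(W) = 645*(5*(-64)) = 645*(-320) = -206400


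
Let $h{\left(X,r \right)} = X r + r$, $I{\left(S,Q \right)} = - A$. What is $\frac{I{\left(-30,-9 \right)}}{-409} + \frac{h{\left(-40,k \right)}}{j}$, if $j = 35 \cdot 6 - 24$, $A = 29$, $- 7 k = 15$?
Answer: $\frac{92341}{177506} \approx 0.52021$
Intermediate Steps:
$k = - \frac{15}{7}$ ($k = \left(- \frac{1}{7}\right) 15 = - \frac{15}{7} \approx -2.1429$)
$I{\left(S,Q \right)} = -29$ ($I{\left(S,Q \right)} = \left(-1\right) 29 = -29$)
$h{\left(X,r \right)} = r + X r$
$j = 186$ ($j = 210 - 24 = 186$)
$\frac{I{\left(-30,-9 \right)}}{-409} + \frac{h{\left(-40,k \right)}}{j} = - \frac{29}{-409} + \frac{\left(- \frac{15}{7}\right) \left(1 - 40\right)}{186} = \left(-29\right) \left(- \frac{1}{409}\right) + \left(- \frac{15}{7}\right) \left(-39\right) \frac{1}{186} = \frac{29}{409} + \frac{585}{7} \cdot \frac{1}{186} = \frac{29}{409} + \frac{195}{434} = \frac{92341}{177506}$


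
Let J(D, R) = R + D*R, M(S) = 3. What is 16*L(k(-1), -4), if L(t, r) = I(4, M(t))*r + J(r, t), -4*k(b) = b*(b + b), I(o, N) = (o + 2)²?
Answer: -2280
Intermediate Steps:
I(o, N) = (2 + o)²
k(b) = -b²/2 (k(b) = -b*(b + b)/4 = -b*2*b/4 = -b²/2)
L(t, r) = 36*r + t*(1 + r) (L(t, r) = (2 + 4)²*r + t*(1 + r) = 6²*r + t*(1 + r) = 36*r + t*(1 + r))
16*L(k(-1), -4) = 16*(36*(-4) + (-½*(-1)²)*(1 - 4)) = 16*(-144 - ½*1*(-3)) = 16*(-144 - ½*(-3)) = 16*(-144 + 3/2) = 16*(-285/2) = -2280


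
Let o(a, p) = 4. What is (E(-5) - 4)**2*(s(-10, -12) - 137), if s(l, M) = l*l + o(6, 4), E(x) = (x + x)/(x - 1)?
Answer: -539/3 ≈ -179.67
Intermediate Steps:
E(x) = 2*x/(-1 + x) (E(x) = (2*x)/(-1 + x) = 2*x/(-1 + x))
s(l, M) = 4 + l**2 (s(l, M) = l*l + 4 = l**2 + 4 = 4 + l**2)
(E(-5) - 4)**2*(s(-10, -12) - 137) = (2*(-5)/(-1 - 5) - 4)**2*((4 + (-10)**2) - 137) = (2*(-5)/(-6) - 4)**2*((4 + 100) - 137) = (2*(-5)*(-1/6) - 4)**2*(104 - 137) = (5/3 - 4)**2*(-33) = (-7/3)**2*(-33) = (49/9)*(-33) = -539/3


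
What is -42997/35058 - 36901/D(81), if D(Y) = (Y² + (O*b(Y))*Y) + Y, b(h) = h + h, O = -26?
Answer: -1090842596/977329395 ≈ -1.1161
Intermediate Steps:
b(h) = 2*h
D(Y) = Y - 51*Y² (D(Y) = (Y² + (-52*Y)*Y) + Y = (Y² - 52*Y²) + Y = -51*Y² + Y = Y - 51*Y²)
-42997/35058 - 36901/D(81) = -42997/35058 - 36901*1/(81*(1 - 51*81)) = -42997*1/35058 - 36901*1/(81*(1 - 4131)) = -42997/35058 - 36901/(81*(-4130)) = -42997/35058 - 36901/(-334530) = -42997/35058 - 36901*(-1/334530) = -42997/35058 + 36901/334530 = -1090842596/977329395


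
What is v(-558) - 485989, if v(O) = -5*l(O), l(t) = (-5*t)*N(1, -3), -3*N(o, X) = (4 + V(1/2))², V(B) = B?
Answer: -783653/2 ≈ -3.9183e+5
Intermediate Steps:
N(o, X) = -27/4 (N(o, X) = -(4 + 1/2)²/3 = -(4 + ½)²/3 = -(9/2)²/3 = -⅓*81/4 = -27/4)
l(t) = 135*t/4 (l(t) = -5*t*(-27/4) = 135*t/4)
v(O) = -675*O/4
v(-558) - 485989 = -675/4*(-558) - 485989 = 188325/2 - 485989 = -783653/2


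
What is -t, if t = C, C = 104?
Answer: -104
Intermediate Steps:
t = 104
-t = -1*104 = -104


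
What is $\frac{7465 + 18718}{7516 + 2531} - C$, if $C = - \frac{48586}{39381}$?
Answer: $\frac{506418755}{131886969} \approx 3.8398$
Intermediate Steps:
$C = - \frac{48586}{39381}$ ($C = \left(-48586\right) \frac{1}{39381} = - \frac{48586}{39381} \approx -1.2337$)
$\frac{7465 + 18718}{7516 + 2531} - C = \frac{7465 + 18718}{7516 + 2531} - - \frac{48586}{39381} = \frac{26183}{10047} + \frac{48586}{39381} = \frac{506418755}{131886969}$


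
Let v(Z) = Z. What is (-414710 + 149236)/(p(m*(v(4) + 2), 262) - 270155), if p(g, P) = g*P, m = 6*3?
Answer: 265474/241859 ≈ 1.0976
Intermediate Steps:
m = 18
p(g, P) = P*g
(-414710 + 149236)/(p(m*(v(4) + 2), 262) - 270155) = (-414710 + 149236)/(262*(18*(4 + 2)) - 270155) = -265474/(262*(18*6) - 270155) = -265474/(262*108 - 270155) = -265474/(28296 - 270155) = -265474/(-241859) = -265474*(-1/241859) = 265474/241859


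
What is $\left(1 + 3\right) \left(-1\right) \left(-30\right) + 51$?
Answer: $171$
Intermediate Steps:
$\left(1 + 3\right) \left(-1\right) \left(-30\right) + 51 = 4 \left(-1\right) \left(-30\right) + 51 = \left(-4\right) \left(-30\right) + 51 = 120 + 51 = 171$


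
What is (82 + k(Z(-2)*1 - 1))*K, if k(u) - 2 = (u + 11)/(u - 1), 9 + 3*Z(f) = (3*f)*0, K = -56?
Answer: -23128/5 ≈ -4625.6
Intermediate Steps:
Z(f) = -3 (Z(f) = -3 + ((3*f)*0)/3 = -3 + (⅓)*0 = -3 + 0 = -3)
k(u) = 2 + (11 + u)/(-1 + u) (k(u) = 2 + (u + 11)/(u - 1) = 2 + (11 + u)/(-1 + u))
(82 + k(Z(-2)*1 - 1))*K = (82 + 3*(3 + (-3*1 - 1))/(-1 + (-3*1 - 1)))*(-56) = (82 + 3*(3 + (-3 - 1))/(-1 + (-3 - 1)))*(-56) = (82 + 3*(3 - 4)/(-1 - 4))*(-56) = (82 + 3*(-1)/(-5))*(-56) = (82 + 3*(-⅕)*(-1))*(-56) = (82 + ⅗)*(-56) = (413/5)*(-56) = -23128/5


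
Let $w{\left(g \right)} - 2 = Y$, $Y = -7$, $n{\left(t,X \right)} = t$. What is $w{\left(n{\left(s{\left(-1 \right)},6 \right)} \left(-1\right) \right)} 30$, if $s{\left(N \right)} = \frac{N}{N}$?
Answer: $-150$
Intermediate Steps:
$s{\left(N \right)} = 1$
$w{\left(g \right)} = -5$ ($w{\left(g \right)} = 2 - 7 = -5$)
$w{\left(n{\left(s{\left(-1 \right)},6 \right)} \left(-1\right) \right)} 30 = \left(-5\right) 30 = -150$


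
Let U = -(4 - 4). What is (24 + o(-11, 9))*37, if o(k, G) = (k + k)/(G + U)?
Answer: 7178/9 ≈ 797.56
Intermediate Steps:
U = 0 (U = -1*0 = 0)
o(k, G) = 2*k/G (o(k, G) = (k + k)/(G + 0) = (2*k)/G = 2*k/G)
(24 + o(-11, 9))*37 = (24 + 2*(-11)/9)*37 = (24 + 2*(-11)*(⅑))*37 = (24 - 22/9)*37 = (194/9)*37 = 7178/9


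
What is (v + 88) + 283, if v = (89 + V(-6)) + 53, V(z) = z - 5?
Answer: 502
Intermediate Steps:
V(z) = -5 + z
v = 131 (v = (89 + (-5 - 6)) + 53 = (89 - 11) + 53 = 78 + 53 = 131)
(v + 88) + 283 = (131 + 88) + 283 = 219 + 283 = 502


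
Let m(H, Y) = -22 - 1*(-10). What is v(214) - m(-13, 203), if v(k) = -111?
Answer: -99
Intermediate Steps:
m(H, Y) = -12 (m(H, Y) = -22 + 10 = -12)
v(214) - m(-13, 203) = -111 - 1*(-12) = -111 + 12 = -99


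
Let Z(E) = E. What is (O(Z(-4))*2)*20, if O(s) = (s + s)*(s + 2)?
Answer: 640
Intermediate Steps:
O(s) = 2*s*(2 + s) (O(s) = (2*s)*(2 + s) = 2*s*(2 + s))
(O(Z(-4))*2)*20 = ((2*(-4)*(2 - 4))*2)*20 = ((2*(-4)*(-2))*2)*20 = (16*2)*20 = 32*20 = 640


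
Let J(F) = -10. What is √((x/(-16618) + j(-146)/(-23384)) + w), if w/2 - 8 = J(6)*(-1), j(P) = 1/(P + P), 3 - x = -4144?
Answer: √7192210229525956975606/14183728888 ≈ 5.9792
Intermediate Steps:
x = 4147 (x = 3 - 1*(-4144) = 3 + 4144 = 4147)
j(P) = 1/(2*P)
w = 36 (w = 16 + 2*(-10*(-1)) = 16 + 2*10 = 16 + 20 = 36)
√((x/(-16618) + j(-146)/(-23384)) + w) = √((4147/(-16618) + ((½)/(-146))/(-23384)) + 36) = √((4147*(-1/16618) + ((½)*(-1/146))*(-1/23384)) + 36) = √((-4147/16618 - 1/292*(-1/23384)) + 36) = √((-4147/16618 + 1/6828128) + 36) = √(-14158115099/56734915552 + 36) = √(2028298844773/56734915552) = √7192210229525956975606/14183728888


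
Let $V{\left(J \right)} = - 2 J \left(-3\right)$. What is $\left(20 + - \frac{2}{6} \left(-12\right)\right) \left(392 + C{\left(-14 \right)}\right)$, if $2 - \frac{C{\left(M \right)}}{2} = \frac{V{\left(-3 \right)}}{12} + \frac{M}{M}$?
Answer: $9528$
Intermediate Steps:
$V{\left(J \right)} = 6 J$
$C{\left(M \right)} = 5$ ($C{\left(M \right)} = 4 - 2 \left(\frac{6 \left(-3\right)}{12} + \frac{M}{M}\right) = 4 - 2 \left(\left(-18\right) \frac{1}{12} + 1\right) = 4 - 2 \left(- \frac{3}{2} + 1\right) = 4 - -1 = 4 + 1 = 5$)
$\left(20 + - \frac{2}{6} \left(-12\right)\right) \left(392 + C{\left(-14 \right)}\right) = \left(20 + - \frac{2}{6} \left(-12\right)\right) \left(392 + 5\right) = \left(20 + \left(-2\right) \frac{1}{6} \left(-12\right)\right) 397 = \left(20 - -4\right) 397 = \left(20 + 4\right) 397 = 24 \cdot 397 = 9528$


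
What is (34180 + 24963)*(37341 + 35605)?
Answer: 4314245278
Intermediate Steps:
(34180 + 24963)*(37341 + 35605) = 59143*72946 = 4314245278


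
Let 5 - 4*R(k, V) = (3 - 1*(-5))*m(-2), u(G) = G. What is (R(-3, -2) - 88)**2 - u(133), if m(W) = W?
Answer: 107433/16 ≈ 6714.6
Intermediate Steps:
R(k, V) = 21/4 (R(k, V) = 5/4 - (3 - 1*(-5))*(-2)/4 = 5/4 - (3 + 5)*(-2)/4 = 5/4 - 2*(-2) = 5/4 - 1/4*(-16) = 5/4 + 4 = 21/4)
(R(-3, -2) - 88)**2 - u(133) = (21/4 - 88)**2 - 1*133 = (-331/4)**2 - 133 = 109561/16 - 133 = 107433/16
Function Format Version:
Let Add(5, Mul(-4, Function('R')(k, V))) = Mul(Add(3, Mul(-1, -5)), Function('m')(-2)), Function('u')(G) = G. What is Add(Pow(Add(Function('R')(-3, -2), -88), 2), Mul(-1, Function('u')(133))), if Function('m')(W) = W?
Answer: Rational(107433, 16) ≈ 6714.6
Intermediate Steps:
Function('R')(k, V) = Rational(21, 4) (Function('R')(k, V) = Add(Rational(5, 4), Mul(Rational(-1, 4), Mul(Add(3, Mul(-1, -5)), -2))) = Add(Rational(5, 4), Mul(Rational(-1, 4), Mul(Add(3, 5), -2))) = Add(Rational(5, 4), Mul(Rational(-1, 4), Mul(8, -2))) = Add(Rational(5, 4), Mul(Rational(-1, 4), -16)) = Add(Rational(5, 4), 4) = Rational(21, 4))
Add(Pow(Add(Function('R')(-3, -2), -88), 2), Mul(-1, Function('u')(133))) = Add(Pow(Add(Rational(21, 4), -88), 2), Mul(-1, 133)) = Add(Pow(Rational(-331, 4), 2), -133) = Add(Rational(109561, 16), -133) = Rational(107433, 16)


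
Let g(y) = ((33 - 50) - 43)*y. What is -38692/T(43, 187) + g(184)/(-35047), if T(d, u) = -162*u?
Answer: 49720126/31226877 ≈ 1.5922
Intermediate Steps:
g(y) = -60*y (g(y) = (-17 - 43)*y = -60*y)
-38692/T(43, 187) + g(184)/(-35047) = -38692/((-162*187)) - 60*184/(-35047) = -38692/(-30294) - 11040*(-1/35047) = -38692*(-1/30294) + 11040/35047 = 1138/891 + 11040/35047 = 49720126/31226877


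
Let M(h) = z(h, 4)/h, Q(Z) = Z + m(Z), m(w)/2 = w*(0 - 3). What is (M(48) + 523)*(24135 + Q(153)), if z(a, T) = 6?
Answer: 48901725/4 ≈ 1.2225e+7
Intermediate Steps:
m(w) = -6*w (m(w) = 2*(w*(0 - 3)) = 2*(w*(-3)) = 2*(-3*w) = -6*w)
Q(Z) = -5*Z (Q(Z) = Z - 6*Z = -5*Z)
M(h) = 6/h
(M(48) + 523)*(24135 + Q(153)) = (6/48 + 523)*(24135 - 5*153) = (6*(1/48) + 523)*(24135 - 765) = (1/8 + 523)*23370 = (4185/8)*23370 = 48901725/4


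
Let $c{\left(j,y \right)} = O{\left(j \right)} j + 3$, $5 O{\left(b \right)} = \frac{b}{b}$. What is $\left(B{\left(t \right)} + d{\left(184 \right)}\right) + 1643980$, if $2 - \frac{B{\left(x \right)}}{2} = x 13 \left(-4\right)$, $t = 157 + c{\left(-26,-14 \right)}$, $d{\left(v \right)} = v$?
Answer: $\frac{8301336}{5} \approx 1.6603 \cdot 10^{6}$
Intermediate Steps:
$O{\left(b \right)} = \frac{1}{5}$ ($O{\left(b \right)} = \frac{b \frac{1}{b}}{5} = \frac{1}{5} \cdot 1 = \frac{1}{5}$)
$c{\left(j,y \right)} = 3 + \frac{j}{5}$ ($c{\left(j,y \right)} = \frac{j}{5} + 3 = 3 + \frac{j}{5}$)
$t = \frac{774}{5}$ ($t = 157 + \left(3 + \frac{1}{5} \left(-26\right)\right) = 157 + \left(3 - \frac{26}{5}\right) = 157 - \frac{11}{5} = \frac{774}{5} \approx 154.8$)
$B{\left(x \right)} = 4 + 104 x$ ($B{\left(x \right)} = 4 - 2 x 13 \left(-4\right) = 4 - 2 \cdot 13 x \left(-4\right) = 4 - 2 \left(- 52 x\right) = 4 + 104 x$)
$\left(B{\left(t \right)} + d{\left(184 \right)}\right) + 1643980 = \left(\left(4 + 104 \cdot \frac{774}{5}\right) + 184\right) + 1643980 = \left(\left(4 + \frac{80496}{5}\right) + 184\right) + 1643980 = \left(\frac{80516}{5} + 184\right) + 1643980 = \frac{81436}{5} + 1643980 = \frac{8301336}{5}$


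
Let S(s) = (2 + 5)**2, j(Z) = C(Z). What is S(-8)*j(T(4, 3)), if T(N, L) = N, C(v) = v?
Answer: 196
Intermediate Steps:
j(Z) = Z
S(s) = 49 (S(s) = 7**2 = 49)
S(-8)*j(T(4, 3)) = 49*4 = 196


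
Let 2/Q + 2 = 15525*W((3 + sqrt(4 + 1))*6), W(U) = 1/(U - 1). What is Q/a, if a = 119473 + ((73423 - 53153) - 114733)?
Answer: 263707/3000829364305 + 18630*sqrt(5)/600165872861 ≈ 1.5729e-7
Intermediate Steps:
W(U) = 1/(-1 + U)
Q = 2/(-2 + 15525/(17 + 6*sqrt(5))) (Q = 2/(-2 + 15525/(-1 + (3 + sqrt(4 + 1))*6)) = 2/(-2 + 15525/(-1 + (3 + sqrt(5))*6)) = 2/(-2 + 15525/(-1 + (18 + 6*sqrt(5)))) = 2/(-2 + 15525/(17 + 6*sqrt(5))) ≈ 0.0039338)
a = 25010 (a = 119473 + (20270 - 114733) = 119473 - 94463 = 25010)
Q/a = (527414/239970361 + 186300*sqrt(5)/239970361)/25010 = (527414/239970361 + 186300*sqrt(5)/239970361)*(1/25010) = 263707/3000829364305 + 18630*sqrt(5)/600165872861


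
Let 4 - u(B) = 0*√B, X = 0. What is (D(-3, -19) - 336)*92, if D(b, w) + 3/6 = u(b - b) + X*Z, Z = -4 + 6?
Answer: -30590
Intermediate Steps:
Z = 2
u(B) = 4 (u(B) = 4 - 0*√B = 4 - 1*0 = 4 + 0 = 4)
D(b, w) = 7/2 (D(b, w) = -½ + (4 + 0*2) = -½ + (4 + 0) = -½ + 4 = 7/2)
(D(-3, -19) - 336)*92 = (7/2 - 336)*92 = -665/2*92 = -30590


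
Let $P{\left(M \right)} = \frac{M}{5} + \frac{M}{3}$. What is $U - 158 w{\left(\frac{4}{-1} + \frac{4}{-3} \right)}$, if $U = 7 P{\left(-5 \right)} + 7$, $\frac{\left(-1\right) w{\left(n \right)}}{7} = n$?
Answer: $- \frac{17731}{3} \approx -5910.3$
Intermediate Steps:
$P{\left(M \right)} = \frac{8 M}{15}$ ($P{\left(M \right)} = M \frac{1}{5} + M \frac{1}{3} = \frac{M}{5} + \frac{M}{3} = \frac{8 M}{15}$)
$w{\left(n \right)} = - 7 n$
$U = - \frac{35}{3}$ ($U = 7 \cdot \frac{8}{15} \left(-5\right) + 7 = 7 \left(- \frac{8}{3}\right) + 7 = - \frac{56}{3} + 7 = - \frac{35}{3} \approx -11.667$)
$U - 158 w{\left(\frac{4}{-1} + \frac{4}{-3} \right)} = - \frac{35}{3} - 158 \left(- 7 \left(\frac{4}{-1} + \frac{4}{-3}\right)\right) = - \frac{35}{3} - 158 \left(- 7 \left(4 \left(-1\right) + 4 \left(- \frac{1}{3}\right)\right)\right) = - \frac{35}{3} - 158 \left(- 7 \left(-4 - \frac{4}{3}\right)\right) = - \frac{35}{3} - 158 \left(\left(-7\right) \left(- \frac{16}{3}\right)\right) = - \frac{35}{3} - \frac{17696}{3} = - \frac{17731}{3}$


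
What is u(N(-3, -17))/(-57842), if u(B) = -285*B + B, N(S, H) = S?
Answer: -426/28921 ≈ -0.014730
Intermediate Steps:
u(B) = -284*B
u(N(-3, -17))/(-57842) = -284*(-3)/(-57842) = 852*(-1/57842) = -426/28921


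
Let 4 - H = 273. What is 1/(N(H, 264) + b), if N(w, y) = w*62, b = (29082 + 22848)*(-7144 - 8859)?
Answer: -1/831052468 ≈ -1.2033e-9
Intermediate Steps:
H = -269 (H = 4 - 1*273 = 4 - 273 = -269)
b = -831035790 (b = 51930*(-16003) = -831035790)
N(w, y) = 62*w
1/(N(H, 264) + b) = 1/(62*(-269) - 831035790) = 1/(-16678 - 831035790) = 1/(-831052468) = -1/831052468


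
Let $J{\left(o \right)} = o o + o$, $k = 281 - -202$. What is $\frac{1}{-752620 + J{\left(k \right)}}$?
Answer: $- \frac{1}{518848} \approx -1.9273 \cdot 10^{-6}$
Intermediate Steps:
$k = 483$ ($k = 281 + 202 = 483$)
$J{\left(o \right)} = o + o^{2}$ ($J{\left(o \right)} = o^{2} + o = o + o^{2}$)
$\frac{1}{-752620 + J{\left(k \right)}} = \frac{1}{-752620 + 483 \left(1 + 483\right)} = \frac{1}{-752620 + 483 \cdot 484} = \frac{1}{-752620 + 233772} = \frac{1}{-518848} = - \frac{1}{518848}$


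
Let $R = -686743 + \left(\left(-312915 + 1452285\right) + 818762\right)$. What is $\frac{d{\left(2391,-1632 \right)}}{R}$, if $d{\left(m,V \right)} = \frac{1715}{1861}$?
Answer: $\frac{245}{338007847} \approx 7.2484 \cdot 10^{-7}$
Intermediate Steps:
$d{\left(m,V \right)} = \frac{1715}{1861}$ ($d{\left(m,V \right)} = 1715 \cdot \frac{1}{1861} = \frac{1715}{1861}$)
$R = 1271389$ ($R = -686743 + \left(1139370 + 818762\right) = -686743 + 1958132 = 1271389$)
$\frac{d{\left(2391,-1632 \right)}}{R} = \frac{1715}{1861 \cdot 1271389} = \frac{1715}{1861} \cdot \frac{1}{1271389} = \frac{245}{338007847}$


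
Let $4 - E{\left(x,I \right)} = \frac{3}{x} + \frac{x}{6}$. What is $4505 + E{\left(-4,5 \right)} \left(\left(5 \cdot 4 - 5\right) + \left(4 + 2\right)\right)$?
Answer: $\frac{18475}{4} \approx 4618.8$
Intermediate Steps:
$E{\left(x,I \right)} = 4 - \frac{3}{x} - \frac{x}{6}$ ($E{\left(x,I \right)} = 4 - \left(\frac{3}{x} + \frac{x}{6}\right) = 4 - \frac{3}{x} - \frac{x}{6}$)
$4505 + E{\left(-4,5 \right)} \left(\left(5 \cdot 4 - 5\right) + \left(4 + 2\right)\right) = 4505 + \left(4 - \frac{3}{-4} - - \frac{2}{3}\right) \left(\left(5 \cdot 4 - 5\right) + \left(4 + 2\right)\right) = 4505 + \left(4 - - \frac{3}{4} + \frac{2}{3}\right) \left(\left(20 - 5\right) + 6\right) = 4505 + \left(4 + \frac{3}{4} + \frac{2}{3}\right) \left(15 + 6\right) = 4505 + \frac{65}{12} \cdot 21 = 4505 + \frac{455}{4} = \frac{18475}{4}$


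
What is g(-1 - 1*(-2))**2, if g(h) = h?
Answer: 1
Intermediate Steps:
g(-1 - 1*(-2))**2 = (-1 - 1*(-2))**2 = (-1 + 2)**2 = 1**2 = 1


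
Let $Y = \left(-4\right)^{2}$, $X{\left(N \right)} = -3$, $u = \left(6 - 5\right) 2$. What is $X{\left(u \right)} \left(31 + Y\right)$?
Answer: $-141$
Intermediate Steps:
$u = 2$ ($u = 1 \cdot 2 = 2$)
$Y = 16$
$X{\left(u \right)} \left(31 + Y\right) = - 3 \left(31 + 16\right) = \left(-3\right) 47 = -141$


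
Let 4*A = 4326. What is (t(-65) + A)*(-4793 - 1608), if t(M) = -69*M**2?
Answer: 3718257687/2 ≈ 1.8591e+9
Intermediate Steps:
A = 2163/2 (A = (1/4)*4326 = 2163/2 ≈ 1081.5)
(t(-65) + A)*(-4793 - 1608) = (-69*(-65)**2 + 2163/2)*(-4793 - 1608) = (-69*4225 + 2163/2)*(-6401) = (-291525 + 2163/2)*(-6401) = -580887/2*(-6401) = 3718257687/2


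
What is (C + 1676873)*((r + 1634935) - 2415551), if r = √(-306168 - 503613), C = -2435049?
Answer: 591844316416 - 758176*I*√809781 ≈ 5.9184e+11 - 6.8227e+8*I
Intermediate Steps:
r = I*√809781 (r = √(-809781) = I*√809781 ≈ 899.88*I)
(C + 1676873)*((r + 1634935) - 2415551) = (-2435049 + 1676873)*((I*√809781 + 1634935) - 2415551) = -758176*((1634935 + I*√809781) - 2415551) = -758176*(-780616 + I*√809781) = 591844316416 - 758176*I*√809781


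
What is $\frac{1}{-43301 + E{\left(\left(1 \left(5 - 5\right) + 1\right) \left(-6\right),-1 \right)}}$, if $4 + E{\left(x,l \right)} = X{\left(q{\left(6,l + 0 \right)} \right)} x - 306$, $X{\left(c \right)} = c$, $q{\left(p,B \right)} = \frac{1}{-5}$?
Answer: $- \frac{5}{218049} \approx -2.2931 \cdot 10^{-5}$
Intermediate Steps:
$q{\left(p,B \right)} = - \frac{1}{5}$
$E{\left(x,l \right)} = -310 - \frac{x}{5}$ ($E{\left(x,l \right)} = -4 - \left(306 + \frac{x}{5}\right) = -310 - \frac{x}{5}$)
$\frac{1}{-43301 + E{\left(\left(1 \left(5 - 5\right) + 1\right) \left(-6\right),-1 \right)}} = \frac{1}{-43301 - \left(310 + \frac{\left(1 \left(5 - 5\right) + 1\right) \left(-6\right)}{5}\right)} = \frac{1}{-43301 - \left(310 + \frac{\left(1 \cdot 0 + 1\right) \left(-6\right)}{5}\right)} = \frac{1}{-43301 - \left(310 + \frac{\left(0 + 1\right) \left(-6\right)}{5}\right)} = \frac{1}{-43301 - \left(310 + \frac{1 \left(-6\right)}{5}\right)} = \frac{1}{-43301 - \frac{1544}{5}} = \frac{1}{- \frac{218049}{5}} = - \frac{5}{218049}$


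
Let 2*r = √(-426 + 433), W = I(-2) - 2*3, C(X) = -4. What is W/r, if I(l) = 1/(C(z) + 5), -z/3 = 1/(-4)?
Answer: -10*√7/7 ≈ -3.7796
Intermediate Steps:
z = ¾ (z = -3/(-4) = -3*(-¼) = ¾ ≈ 0.75000)
I(l) = 1 (I(l) = 1/(-4 + 5) = 1/1 = 1)
W = -5 (W = 1 - 2*3 = 1 - 6 = -5)
r = √7/2 (r = √(-426 + 433)/2 = √7/2 ≈ 1.3229)
W/r = -5*2*√7/7 = -10*√7/7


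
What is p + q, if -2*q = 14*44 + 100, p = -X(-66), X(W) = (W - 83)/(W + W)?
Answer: -47405/132 ≈ -359.13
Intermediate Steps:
X(W) = (-83 + W)/(2*W) (X(W) = (-83 + W)/((2*W)) = (-83 + W)*(1/(2*W)) = (-83 + W)/(2*W))
p = -149/132 (p = -(-83 - 66)/(2*(-66)) = -(-1)*(-149)/(2*66) = -1*149/132 = -149/132 ≈ -1.1288)
q = -358 (q = -(14*44 + 100)/2 = -(616 + 100)/2 = -1/2*716 = -358)
p + q = -149/132 - 358 = -47405/132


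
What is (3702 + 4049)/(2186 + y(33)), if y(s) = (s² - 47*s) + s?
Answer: 7751/1757 ≈ 4.4115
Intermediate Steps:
y(s) = s² - 46*s
(3702 + 4049)/(2186 + y(33)) = (3702 + 4049)/(2186 + 33*(-46 + 33)) = 7751/(2186 + 33*(-13)) = 7751/(2186 - 429) = 7751/1757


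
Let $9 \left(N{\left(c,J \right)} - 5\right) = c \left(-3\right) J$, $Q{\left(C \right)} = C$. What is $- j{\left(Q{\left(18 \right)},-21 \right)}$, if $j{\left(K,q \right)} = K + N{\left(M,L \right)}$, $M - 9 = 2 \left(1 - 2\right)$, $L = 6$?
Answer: $-9$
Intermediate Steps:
$M = 7$ ($M = 9 + 2 \left(1 - 2\right) = 9 + 2 \left(-1\right) = 9 - 2 = 7$)
$N{\left(c,J \right)} = 5 - \frac{J c}{3}$ ($N{\left(c,J \right)} = 5 + \frac{c \left(-3\right) J}{9} = 5 + \frac{- 3 c J}{9} = 5 + \frac{\left(-3\right) J c}{9} = 5 - \frac{J c}{3}$)
$j{\left(K,q \right)} = -9 + K$ ($j{\left(K,q \right)} = K + \left(5 - 2 \cdot 7\right) = K + \left(5 - 14\right) = K - 9 = -9 + K$)
$- j{\left(Q{\left(18 \right)},-21 \right)} = - (-9 + 18) = \left(-1\right) 9 = -9$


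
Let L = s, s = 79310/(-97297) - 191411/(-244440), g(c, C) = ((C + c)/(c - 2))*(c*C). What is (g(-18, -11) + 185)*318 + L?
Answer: 3570530542194971/23783278680 ≈ 1.5013e+5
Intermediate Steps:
g(c, C) = C*c*(C + c)/(-2 + c) (g(c, C) = ((C + c)/(-2 + c))*(C*c) = C*c*(C + c)/(-2 + c))
s = -762820333/23783278680 (s = 79310*(-1/97297) - 191411*(-1/244440) = -79310/97297 + 191411/244440 = -762820333/23783278680 ≈ -0.032074)
L = -762820333/23783278680 ≈ -0.032074
(g(-18, -11) + 185)*318 + L = (-11*(-18)*(-11 - 18)/(-2 - 18) + 185)*318 - 762820333/23783278680 = (-11*(-18)*(-29)/(-20) + 185)*318 - 762820333/23783278680 = (-11*(-18)*(-1/20)*(-29) + 185)*318 - 762820333/23783278680 = (2871/10 + 185)*318 - 762820333/23783278680 = (4721/10)*318 - 762820333/23783278680 = 750639/5 - 762820333/23783278680 = 3570530542194971/23783278680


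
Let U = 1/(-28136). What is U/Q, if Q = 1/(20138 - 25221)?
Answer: 5083/28136 ≈ 0.18066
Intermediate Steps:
Q = -1/5083 (Q = 1/(-5083) = -1/5083 ≈ -0.00019673)
U = -1/28136 ≈ -3.5542e-5
U/Q = -1/(28136*(-1/5083)) = -1/28136*(-5083) = 5083/28136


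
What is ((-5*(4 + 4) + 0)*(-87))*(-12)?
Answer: -41760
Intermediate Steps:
((-5*(4 + 4) + 0)*(-87))*(-12) = ((-5*8 + 0)*(-87))*(-12) = ((-40 + 0)*(-87))*(-12) = -40*(-87)*(-12) = 3480*(-12) = -41760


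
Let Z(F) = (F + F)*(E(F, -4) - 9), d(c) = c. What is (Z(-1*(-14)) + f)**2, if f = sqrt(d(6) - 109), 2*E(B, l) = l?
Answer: (308 - I*sqrt(103))**2 ≈ 94761.0 - 6251.7*I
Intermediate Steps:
E(B, l) = l/2
Z(F) = -22*F (Z(F) = (F + F)*((1/2)*(-4) - 9) = (2*F)*(-2 - 9) = (2*F)*(-11) = -22*F)
f = I*sqrt(103) (f = sqrt(6 - 109) = sqrt(-103) = I*sqrt(103) ≈ 10.149*I)
(Z(-1*(-14)) + f)**2 = (-(-22)*(-14) + I*sqrt(103))**2 = (-22*14 + I*sqrt(103))**2 = (-308 + I*sqrt(103))**2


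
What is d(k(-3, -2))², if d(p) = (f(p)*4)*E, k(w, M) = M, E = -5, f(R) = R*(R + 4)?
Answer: 6400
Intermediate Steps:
f(R) = R*(4 + R)
d(p) = -20*p*(4 + p) (d(p) = ((p*(4 + p))*4)*(-5) = (4*p*(4 + p))*(-5) = -20*p*(4 + p))
d(k(-3, -2))² = (-20*(-2)*(4 - 2))² = (-20*(-2)*2)² = 80² = 6400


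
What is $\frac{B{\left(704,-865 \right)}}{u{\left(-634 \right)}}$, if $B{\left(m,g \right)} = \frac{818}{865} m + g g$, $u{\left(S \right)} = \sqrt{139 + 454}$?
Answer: $\frac{647790497 \sqrt{593}}{512945} \approx 30753.0$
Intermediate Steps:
$u{\left(S \right)} = \sqrt{593}$
$B{\left(m,g \right)} = g^{2} + \frac{818 m}{865}$ ($B{\left(m,g \right)} = 818 \cdot \frac{1}{865} m + g^{2} = \frac{818 m}{865} + g^{2} = g^{2} + \frac{818 m}{865}$)
$\frac{B{\left(704,-865 \right)}}{u{\left(-634 \right)}} = \frac{\left(-865\right)^{2} + \frac{818}{865} \cdot 704}{\sqrt{593}} = \left(748225 + \frac{575872}{865}\right) \frac{\sqrt{593}}{593} = \frac{647790497 \frac{\sqrt{593}}{593}}{865} = \frac{647790497 \sqrt{593}}{512945}$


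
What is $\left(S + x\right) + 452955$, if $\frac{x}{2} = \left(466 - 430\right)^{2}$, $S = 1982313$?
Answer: $2437860$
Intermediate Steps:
$x = 2592$ ($x = 2 \left(466 - 430\right)^{2} = 2 \cdot 36^{2} = 2 \cdot 1296 = 2592$)
$\left(S + x\right) + 452955 = \left(1982313 + 2592\right) + 452955 = 1984905 + 452955 = 2437860$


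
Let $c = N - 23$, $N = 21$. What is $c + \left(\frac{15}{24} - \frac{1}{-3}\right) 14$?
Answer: $\frac{137}{12} \approx 11.417$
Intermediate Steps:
$c = -2$ ($c = 21 - 23 = -2$)
$c + \left(\frac{15}{24} - \frac{1}{-3}\right) 14 = -2 + \left(\frac{15}{24} - \frac{1}{-3}\right) 14 = -2 + \left(15 \cdot \frac{1}{24} - - \frac{1}{3}\right) 14 = -2 + \left(\frac{5}{8} + \frac{1}{3}\right) 14 = -2 + \frac{23}{24} \cdot 14 = -2 + \frac{161}{12} = \frac{137}{12}$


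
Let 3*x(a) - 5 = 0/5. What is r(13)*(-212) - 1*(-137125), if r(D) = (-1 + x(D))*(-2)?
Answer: 412223/3 ≈ 1.3741e+5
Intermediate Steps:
x(a) = 5/3 (x(a) = 5/3 + (0/5)/3 = 5/3 + (0*(⅕))/3 = 5/3 + (⅓)*0 = 5/3 + 0 = 5/3)
r(D) = -4/3 (r(D) = (-1 + 5/3)*(-2) = (⅔)*(-2) = -4/3)
r(13)*(-212) - 1*(-137125) = -4/3*(-212) - 1*(-137125) = 848/3 + 137125 = 412223/3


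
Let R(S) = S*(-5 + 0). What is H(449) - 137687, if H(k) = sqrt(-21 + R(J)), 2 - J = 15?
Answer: -137687 + 2*sqrt(11) ≈ -1.3768e+5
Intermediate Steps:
J = -13 (J = 2 - 1*15 = 2 - 15 = -13)
R(S) = -5*S (R(S) = S*(-5) = -5*S)
H(k) = 2*sqrt(11) (H(k) = sqrt(-21 - 5*(-13)) = sqrt(-21 + 65) = sqrt(44) = 2*sqrt(11))
H(449) - 137687 = 2*sqrt(11) - 137687 = -137687 + 2*sqrt(11)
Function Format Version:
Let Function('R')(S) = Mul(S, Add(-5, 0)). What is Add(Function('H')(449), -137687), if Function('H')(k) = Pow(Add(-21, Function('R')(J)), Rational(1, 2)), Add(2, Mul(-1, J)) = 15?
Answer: Add(-137687, Mul(2, Pow(11, Rational(1, 2)))) ≈ -1.3768e+5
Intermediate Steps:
J = -13 (J = Add(2, Mul(-1, 15)) = Add(2, -15) = -13)
Function('R')(S) = Mul(-5, S) (Function('R')(S) = Mul(S, -5) = Mul(-5, S))
Function('H')(k) = Mul(2, Pow(11, Rational(1, 2))) (Function('H')(k) = Pow(Add(-21, Mul(-5, -13)), Rational(1, 2)) = Pow(Add(-21, 65), Rational(1, 2)) = Pow(44, Rational(1, 2)) = Mul(2, Pow(11, Rational(1, 2))))
Add(Function('H')(449), -137687) = Add(Mul(2, Pow(11, Rational(1, 2))), -137687) = Add(-137687, Mul(2, Pow(11, Rational(1, 2))))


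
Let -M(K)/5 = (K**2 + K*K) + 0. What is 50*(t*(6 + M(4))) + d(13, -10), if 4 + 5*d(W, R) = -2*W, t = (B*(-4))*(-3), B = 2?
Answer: -184806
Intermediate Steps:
t = 24 (t = (2*(-4))*(-3) = -8*(-3) = 24)
M(K) = -10*K**2 (M(K) = -5*((K**2 + K*K) + 0) = -5*((K**2 + K**2) + 0) = -5*(2*K**2 + 0) = -10*K**2)
d(W, R) = -4/5 - 2*W/5 (d(W, R) = -4/5 + (-2*W)/5 = -4/5 - 2*W/5)
50*(t*(6 + M(4))) + d(13, -10) = 50*(24*(6 - 10*4**2)) + (-4/5 - 2/5*13) = 50*(24*(6 - 10*16)) + (-4/5 - 26/5) = 50*(24*(6 - 160)) - 6 = 50*(24*(-154)) - 6 = 50*(-3696) - 6 = -184800 - 6 = -184806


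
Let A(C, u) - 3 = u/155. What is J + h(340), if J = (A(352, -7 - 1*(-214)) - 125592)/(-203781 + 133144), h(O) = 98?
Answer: 1092442118/10948735 ≈ 99.778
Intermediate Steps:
A(C, u) = 3 + u/155
J = 19466088/10948735 (J = ((3 + (-7 - 1*(-214))/155) - 125592)/(-203781 + 133144) = ((3 + (-7 + 214)/155) - 125592)/(-70637) = ((3 + (1/155)*207) - 125592)*(-1/70637) = ((3 + 207/155) - 125592)*(-1/70637) = (672/155 - 125592)*(-1/70637) = -19466088/155*(-1/70637) = 19466088/10948735 ≈ 1.7779)
J + h(340) = 19466088/10948735 + 98 = 1092442118/10948735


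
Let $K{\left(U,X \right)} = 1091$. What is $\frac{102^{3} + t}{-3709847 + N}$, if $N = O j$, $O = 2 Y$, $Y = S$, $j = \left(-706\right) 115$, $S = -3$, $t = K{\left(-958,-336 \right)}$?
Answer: $- \frac{1062299}{3222707} \approx -0.32963$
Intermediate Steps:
$t = 1091$
$j = -81190$
$Y = -3$
$O = -6$ ($O = 2 \left(-3\right) = -6$)
$N = 487140$ ($N = \left(-6\right) \left(-81190\right) = 487140$)
$\frac{102^{3} + t}{-3709847 + N} = \frac{102^{3} + 1091}{-3709847 + 487140} = \frac{1061208 + 1091}{-3222707} = 1062299 \left(- \frac{1}{3222707}\right) = - \frac{1062299}{3222707}$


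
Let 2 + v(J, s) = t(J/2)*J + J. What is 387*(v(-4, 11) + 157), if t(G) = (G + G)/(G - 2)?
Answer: 56889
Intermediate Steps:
t(G) = 2*G/(-2 + G) (t(G) = (2*G)/(-2 + G) = 2*G/(-2 + G))
v(J, s) = -2 + J + J²/(-2 + J/2) (v(J, s) = -2 + ((2*(J/2)/(-2 + J/2))*J + J) = -2 + ((J/(-2 + J/2))*J + J) = -2 + (J²/(-2 + J/2) + J) = -2 + (J + J²/(-2 + J/2)) = -2 + J + J²/(-2 + J/2))
387*(v(-4, 11) + 157) = 387*((8 - 6*(-4) + 3*(-4)²)/(-4 - 4) + 157) = 387*((8 + 24 + 3*16)/(-8) + 157) = 387*(-(8 + 24 + 48)/8 + 157) = 387*(-⅛*80 + 157) = 387*(-10 + 157) = 387*147 = 56889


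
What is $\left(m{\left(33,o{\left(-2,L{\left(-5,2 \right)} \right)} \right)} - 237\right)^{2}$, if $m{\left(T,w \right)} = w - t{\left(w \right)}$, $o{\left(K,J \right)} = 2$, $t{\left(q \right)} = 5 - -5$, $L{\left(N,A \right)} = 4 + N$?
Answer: $60025$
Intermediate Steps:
$t{\left(q \right)} = 10$ ($t{\left(q \right)} = 5 + 5 = 10$)
$m{\left(T,w \right)} = -10 + w$ ($m{\left(T,w \right)} = w - 10 = -10 + w$)
$\left(m{\left(33,o{\left(-2,L{\left(-5,2 \right)} \right)} \right)} - 237\right)^{2} = \left(\left(-10 + 2\right) - 237\right)^{2} = \left(-8 - 237\right)^{2} = \left(-245\right)^{2} = 60025$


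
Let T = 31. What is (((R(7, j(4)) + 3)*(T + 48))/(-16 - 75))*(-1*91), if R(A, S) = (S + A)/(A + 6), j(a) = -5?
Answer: 3239/13 ≈ 249.15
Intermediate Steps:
R(A, S) = (A + S)/(6 + A)
(((R(7, j(4)) + 3)*(T + 48))/(-16 - 75))*(-1*91) = ((((7 - 5)/(6 + 7) + 3)*(31 + 48))/(-16 - 75))*(-1*91) = (((2/13 + 3)*79)/(-91))*(-91) = ((((1/13)*2 + 3)*79)*(-1/91))*(-91) = (((2/13 + 3)*79)*(-1/91))*(-91) = (((41/13)*79)*(-1/91))*(-91) = ((3239/13)*(-1/91))*(-91) = -3239/1183*(-91) = 3239/13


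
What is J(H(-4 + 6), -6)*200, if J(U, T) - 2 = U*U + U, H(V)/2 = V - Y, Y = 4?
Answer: 2800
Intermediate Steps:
H(V) = -8 + 2*V (H(V) = 2*(V - 1*4) = 2*(V - 4) = 2*(-4 + V) = -8 + 2*V)
J(U, T) = 2 + U + U² (J(U, T) = 2 + (U*U + U) = 2 + (U² + U) = 2 + (U + U²) = 2 + U + U²)
J(H(-4 + 6), -6)*200 = (2 + (-8 + 2*(-4 + 6)) + (-8 + 2*(-4 + 6))²)*200 = (2 + (-8 + 2*2) + (-8 + 2*2)²)*200 = (2 + (-8 + 4) + (-8 + 4)²)*200 = (2 - 4 + (-4)²)*200 = (2 - 4 + 16)*200 = 14*200 = 2800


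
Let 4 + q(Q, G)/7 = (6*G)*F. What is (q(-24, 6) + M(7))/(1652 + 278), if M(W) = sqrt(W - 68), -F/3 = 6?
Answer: -2282/965 + I*sqrt(61)/1930 ≈ -2.3648 + 0.0040468*I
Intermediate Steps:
F = -18 (F = -3*6 = -18)
q(Q, G) = -28 - 756*G (q(Q, G) = -28 + 7*((6*G)*(-18)) = -28 + 7*(-108*G) = -28 - 756*G)
M(W) = sqrt(-68 + W)
(q(-24, 6) + M(7))/(1652 + 278) = ((-28 - 756*6) + sqrt(-68 + 7))/(1652 + 278) = ((-28 - 4536) + sqrt(-61))/1930 = (-4564 + I*sqrt(61))*(1/1930) = -2282/965 + I*sqrt(61)/1930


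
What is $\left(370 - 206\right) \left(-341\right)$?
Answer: $-55924$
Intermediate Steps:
$\left(370 - 206\right) \left(-341\right) = 164 \left(-341\right) = -55924$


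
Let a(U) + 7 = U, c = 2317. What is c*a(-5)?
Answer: -27804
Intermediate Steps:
a(U) = -7 + U
c*a(-5) = 2317*(-7 - 5) = 2317*(-12) = -27804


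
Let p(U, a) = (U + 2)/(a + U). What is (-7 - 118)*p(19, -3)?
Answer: -2625/16 ≈ -164.06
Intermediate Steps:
p(U, a) = (2 + U)/(U + a)
(-7 - 118)*p(19, -3) = (-7 - 118)*((2 + 19)/(19 - 3)) = -125*21/16 = -2625/16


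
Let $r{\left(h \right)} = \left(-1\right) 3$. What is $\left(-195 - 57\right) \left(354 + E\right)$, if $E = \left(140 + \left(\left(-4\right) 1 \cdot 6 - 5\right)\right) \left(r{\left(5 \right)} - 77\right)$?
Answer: $2148552$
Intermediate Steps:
$r{\left(h \right)} = -3$
$E = -8880$ ($E = \left(140 + \left(\left(-4\right) 1 \cdot 6 - 5\right)\right) \left(-3 - 77\right) = \left(140 - 29\right) \left(-80\right) = 111 \left(-80\right) = -8880$)
$\left(-195 - 57\right) \left(354 + E\right) = \left(-195 - 57\right) \left(354 - 8880\right) = \left(-252\right) \left(-8526\right) = 2148552$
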